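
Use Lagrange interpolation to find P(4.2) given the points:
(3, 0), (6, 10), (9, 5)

Lagrange interpolation formula:
P(x) = Σ yᵢ × Lᵢ(x)
where Lᵢ(x) = Π_{j≠i} (x - xⱼ)/(xᵢ - xⱼ)

L_0(4.2) = (4.2 - 6)/(3 - 6) × (4.2 - 9)/(3 - 9) = 0.480000
L_1(4.2) = (4.2 - 3)/(6 - 3) × (4.2 - 9)/(6 - 9) = 0.640000
L_2(4.2) = (4.2 - 3)/(9 - 3) × (4.2 - 6)/(9 - 6) = -0.120000

P(4.2) = 0×L_0(4.2) + 10×L_1(4.2) + 5×L_2(4.2)
P(4.2) = 5.800000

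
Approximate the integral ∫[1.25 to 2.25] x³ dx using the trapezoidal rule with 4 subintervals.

f(x) = x³
a = 1.25, b = 2.25, n = 4
h = (b - a)/n = 0.250000

Trapezoidal rule: (h/2)[f(x₀) + 2f(x₁) + 2f(x₂) + ... + f(xₙ)]

x_0 = 1.2500, f(x_0) = 1.953125, coefficient = 1
x_1 = 1.5000, f(x_1) = 3.375000, coefficient = 2
x_2 = 1.7500, f(x_2) = 5.359375, coefficient = 2
x_3 = 2.0000, f(x_3) = 8.000000, coefficient = 2
x_4 = 2.2500, f(x_4) = 11.390625, coefficient = 1

I ≈ (0.250000/2) × 46.812500 = 5.851562
Exact value: 5.796875
Error: 0.054688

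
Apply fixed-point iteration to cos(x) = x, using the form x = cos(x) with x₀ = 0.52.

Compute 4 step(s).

Equation: cos(x) = x
Fixed-point form: x = cos(x)
x₀ = 0.52

x_1 = g(0.520000) = 0.867819
x_2 = g(0.867819) = 0.646492
x_3 = g(0.646492) = 0.798202
x_4 = g(0.798202) = 0.697995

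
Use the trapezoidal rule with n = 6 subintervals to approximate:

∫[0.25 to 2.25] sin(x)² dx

f(x) = sin(x)²
a = 0.25, b = 2.25, n = 6
h = (b - a)/n = 0.333333

Trapezoidal rule: (h/2)[f(x₀) + 2f(x₁) + 2f(x₂) + ... + f(xₙ)]

x_0 = 0.2500, f(x_0) = 0.061209, coefficient = 1
x_1 = 0.5833, f(x_1) = 0.303391, coefficient = 2
x_2 = 0.9167, f(x_2) = 0.629766, coefficient = 2
x_3 = 1.2500, f(x_3) = 0.900572, coefficient = 2
x_4 = 1.5833, f(x_4) = 0.999843, coefficient = 2
x_5 = 1.9167, f(x_5) = 0.885068, coefficient = 2
x_6 = 2.2500, f(x_6) = 0.605398, coefficient = 1

I ≈ (0.333333/2) × 8.103886 = 1.350648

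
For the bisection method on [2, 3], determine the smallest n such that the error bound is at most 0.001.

We need (b-a)/2^n ≤ 0.001
(3 - 2)/2^n ≤ 0.001
1/2^n ≤ 0.001
2^n ≥ 1000
n ≥ log₂(1000) = 9.97
n ≥ 10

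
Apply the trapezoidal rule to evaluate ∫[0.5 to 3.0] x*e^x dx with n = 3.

f(x) = x*e^x
a = 0.5, b = 3.0, n = 3
h = (b - a)/n = 0.833333

Trapezoidal rule: (h/2)[f(x₀) + 2f(x₁) + 2f(x₂) + ... + f(xₙ)]

x_0 = 0.5000, f(x_0) = 0.824361, coefficient = 1
x_1 = 1.3333, f(x_1) = 5.058224, coefficient = 2
x_2 = 2.1667, f(x_2) = 18.913133, coefficient = 2
x_3 = 3.0000, f(x_3) = 60.256611, coefficient = 1

I ≈ (0.833333/2) × 109.023685 = 45.426536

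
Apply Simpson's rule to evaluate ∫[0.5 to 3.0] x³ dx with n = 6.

f(x) = x³
a = 0.5, b = 3.0, n = 6
h = (b - a)/n = 0.416667

Simpson's rule: (h/3)[f(x₀) + 4f(x₁) + 2f(x₂) + ... + f(xₙ)]

x_0 = 0.5000, f(x_0) = 0.125000, coefficient = 1
x_1 = 0.9167, f(x_1) = 0.770255, coefficient = 4
x_2 = 1.3333, f(x_2) = 2.370370, coefficient = 2
x_3 = 1.7500, f(x_3) = 5.359375, coefficient = 4
x_4 = 2.1667, f(x_4) = 10.171296, coefficient = 2
x_5 = 2.5833, f(x_5) = 17.240162, coefficient = 4
x_6 = 3.0000, f(x_6) = 27.000000, coefficient = 1

I ≈ (0.416667/3) × 145.687500 = 20.234375
Exact value: 20.234375
Error: 0.000000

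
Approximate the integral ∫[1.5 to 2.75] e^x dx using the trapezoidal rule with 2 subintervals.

f(x) = e^x
a = 1.5, b = 2.75, n = 2
h = (b - a)/n = 0.625000

Trapezoidal rule: (h/2)[f(x₀) + 2f(x₁) + 2f(x₂) + ... + f(xₙ)]

x_0 = 1.5000, f(x_0) = 4.481689, coefficient = 1
x_1 = 2.1250, f(x_1) = 8.372897, coefficient = 2
x_2 = 2.7500, f(x_2) = 15.642632, coefficient = 1

I ≈ (0.625000/2) × 36.870116 = 11.521911
Exact value: 11.160943
Error: 0.360968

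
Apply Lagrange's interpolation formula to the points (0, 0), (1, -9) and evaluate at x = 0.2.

Lagrange interpolation formula:
P(x) = Σ yᵢ × Lᵢ(x)
where Lᵢ(x) = Π_{j≠i} (x - xⱼ)/(xᵢ - xⱼ)

L_0(0.2) = (0.2 - 1)/(0 - 1) = 0.800000
L_1(0.2) = (0.2 - 0)/(1 - 0) = 0.200000

P(0.2) = 0×L_0(0.2) + (-9)×L_1(0.2)
P(0.2) = -1.800000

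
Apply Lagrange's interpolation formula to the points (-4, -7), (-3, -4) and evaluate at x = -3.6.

Lagrange interpolation formula:
P(x) = Σ yᵢ × Lᵢ(x)
where Lᵢ(x) = Π_{j≠i} (x - xⱼ)/(xᵢ - xⱼ)

L_0(-3.6) = (-3.6 - (-3))/(-4 - (-3)) = 0.600000
L_1(-3.6) = (-3.6 - (-4))/(-3 - (-4)) = 0.400000

P(-3.6) = (-7)×L_0(-3.6) + (-4)×L_1(-3.6)
P(-3.6) = -5.800000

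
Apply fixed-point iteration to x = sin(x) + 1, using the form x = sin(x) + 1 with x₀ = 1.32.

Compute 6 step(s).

Equation: x = sin(x) + 1
Fixed-point form: x = sin(x) + 1
x₀ = 1.32

x_1 = g(1.320000) = 1.968715
x_2 = g(1.968715) = 1.921869
x_3 = g(1.921869) = 1.939004
x_4 = g(1.939004) = 1.932974
x_5 = g(1.932974) = 1.935127
x_6 = g(1.935127) = 1.934362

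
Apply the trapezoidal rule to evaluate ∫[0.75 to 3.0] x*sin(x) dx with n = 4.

f(x) = x*sin(x)
a = 0.75, b = 3.0, n = 4
h = (b - a)/n = 0.562500

Trapezoidal rule: (h/2)[f(x₀) + 2f(x₁) + 2f(x₂) + ... + f(xₙ)]

x_0 = 0.7500, f(x_0) = 0.511229, coefficient = 1
x_1 = 1.3125, f(x_1) = 1.268960, coefficient = 2
x_2 = 1.8750, f(x_2) = 1.788911, coefficient = 2
x_3 = 2.4375, f(x_3) = 1.577897, coefficient = 2
x_4 = 3.0000, f(x_4) = 0.423360, coefficient = 1

I ≈ (0.562500/2) × 10.206125 = 2.870473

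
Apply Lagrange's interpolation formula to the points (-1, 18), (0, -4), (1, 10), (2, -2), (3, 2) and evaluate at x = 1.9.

Lagrange interpolation formula:
P(x) = Σ yᵢ × Lᵢ(x)
where Lᵢ(x) = Π_{j≠i} (x - xⱼ)/(xᵢ - xⱼ)

L_0(1.9) = (1.9 - 0)/(-1 - 0) × (1.9 - 1)/(-1 - 1) × (1.9 - 2)/(-1 - 2) × (1.9 - 3)/(-1 - 3) = 0.007838
L_1(1.9) = (1.9 - (-1))/(0 - (-1)) × (1.9 - 1)/(0 - 1) × (1.9 - 2)/(0 - 2) × (1.9 - 3)/(0 - 3) = -0.047850
L_2(1.9) = (1.9 - (-1))/(1 - (-1)) × (1.9 - 0)/(1 - 0) × (1.9 - 2)/(1 - 2) × (1.9 - 3)/(1 - 3) = 0.151525
L_3(1.9) = (1.9 - (-1))/(2 - (-1)) × (1.9 - 0)/(2 - 0) × (1.9 - 1)/(2 - 1) × (1.9 - 3)/(2 - 3) = 0.909150
L_4(1.9) = (1.9 - (-1))/(3 - (-1)) × (1.9 - 0)/(3 - 0) × (1.9 - 1)/(3 - 1) × (1.9 - 2)/(3 - 2) = -0.020663

P(1.9) = 18×L_0(1.9) + (-4)×L_1(1.9) + 10×L_2(1.9) + (-2)×L_3(1.9) + 2×L_4(1.9)
P(1.9) = -0.011900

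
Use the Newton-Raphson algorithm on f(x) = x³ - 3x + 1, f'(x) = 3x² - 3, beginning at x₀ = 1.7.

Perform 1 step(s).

f(x) = x³ - 3x + 1
f'(x) = 3x² - 3
x₀ = 1.7

Newton-Raphson formula: x_{n+1} = x_n - f(x_n)/f'(x_n)

Iteration 1:
  f(1.700000) = 0.813000
  f'(1.700000) = 5.670000
  x_1 = 1.700000 - 0.813000/5.670000 = 1.556614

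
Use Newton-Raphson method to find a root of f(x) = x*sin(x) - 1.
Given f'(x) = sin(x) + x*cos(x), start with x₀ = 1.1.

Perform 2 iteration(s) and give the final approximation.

f(x) = x*sin(x) - 1
f'(x) = sin(x) + x*cos(x)
x₀ = 1.1

Newton-Raphson formula: x_{n+1} = x_n - f(x_n)/f'(x_n)

Iteration 1:
  f(1.100000) = -0.019672
  f'(1.100000) = 1.390163
  x_1 = 1.100000 - (-0.019672)/1.390163 = 1.114151
Iteration 2:
  f(1.114151) = -0.000009
  f'(1.114151) = 1.388810
  x_2 = 1.114151 - (-0.000009)/1.388810 = 1.114157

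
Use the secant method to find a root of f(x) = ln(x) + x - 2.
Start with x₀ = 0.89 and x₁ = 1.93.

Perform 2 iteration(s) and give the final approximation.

f(x) = ln(x) + x - 2
x₀ = 0.89, x₁ = 1.93

Secant formula: x_{n+1} = x_n - f(x_n)(x_n - x_{n-1})/(f(x_n) - f(x_{n-1}))

Iteration 1:
  f(0.890000) = -1.226534
  f(1.930000) = 0.587520
  x_2 = 1.930000 - 0.587520×(1.930000 - 0.890000)/(0.587520 - (-1.226534))
       = 1.593174
Iteration 2:
  f(1.930000) = 0.587520
  f(1.593174) = 0.058902
  x_3 = 1.593174 - 0.058902×(1.593174 - 1.930000)/(0.058902 - 0.587520)
       = 1.555643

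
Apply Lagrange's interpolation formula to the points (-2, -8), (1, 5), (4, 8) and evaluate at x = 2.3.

Lagrange interpolation formula:
P(x) = Σ yᵢ × Lᵢ(x)
where Lᵢ(x) = Π_{j≠i} (x - xⱼ)/(xᵢ - xⱼ)

L_0(2.3) = (2.3 - 1)/(-2 - 1) × (2.3 - 4)/(-2 - 4) = -0.122778
L_1(2.3) = (2.3 - (-2))/(1 - (-2)) × (2.3 - 4)/(1 - 4) = 0.812222
L_2(2.3) = (2.3 - (-2))/(4 - (-2)) × (2.3 - 1)/(4 - 1) = 0.310556

P(2.3) = (-8)×L_0(2.3) + 5×L_1(2.3) + 8×L_2(2.3)
P(2.3) = 7.527778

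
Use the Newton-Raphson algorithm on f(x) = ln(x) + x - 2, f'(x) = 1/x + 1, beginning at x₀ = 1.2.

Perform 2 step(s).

f(x) = ln(x) + x - 2
f'(x) = 1/x + 1
x₀ = 1.2

Newton-Raphson formula: x_{n+1} = x_n - f(x_n)/f'(x_n)

Iteration 1:
  f(1.200000) = -0.617678
  f'(1.200000) = 1.833333
  x_1 = 1.200000 - (-0.617678)/1.833333 = 1.536916
Iteration 2:
  f(1.536916) = -0.033307
  f'(1.536916) = 1.650654
  x_2 = 1.536916 - (-0.033307)/1.650654 = 1.557094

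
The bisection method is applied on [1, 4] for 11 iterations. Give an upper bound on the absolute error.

Bisection error bound: |error| ≤ (b-a)/2^n
|error| ≤ (4 - 1)/2^11 = 3/2^11
|error| ≤ 0.0014648438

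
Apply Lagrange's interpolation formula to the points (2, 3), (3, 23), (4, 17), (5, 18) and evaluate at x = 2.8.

Lagrange interpolation formula:
P(x) = Σ yᵢ × Lᵢ(x)
where Lᵢ(x) = Π_{j≠i} (x - xⱼ)/(xᵢ - xⱼ)

L_0(2.8) = (2.8 - 3)/(2 - 3) × (2.8 - 4)/(2 - 4) × (2.8 - 5)/(2 - 5) = 0.088000
L_1(2.8) = (2.8 - 2)/(3 - 2) × (2.8 - 4)/(3 - 4) × (2.8 - 5)/(3 - 5) = 1.056000
L_2(2.8) = (2.8 - 2)/(4 - 2) × (2.8 - 3)/(4 - 3) × (2.8 - 5)/(4 - 5) = -0.176000
L_3(2.8) = (2.8 - 2)/(5 - 2) × (2.8 - 3)/(5 - 3) × (2.8 - 4)/(5 - 4) = 0.032000

P(2.8) = 3×L_0(2.8) + 23×L_1(2.8) + 17×L_2(2.8) + 18×L_3(2.8)
P(2.8) = 22.136000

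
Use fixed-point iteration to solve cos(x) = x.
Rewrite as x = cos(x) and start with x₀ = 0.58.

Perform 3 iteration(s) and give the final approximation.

Equation: cos(x) = x
Fixed-point form: x = cos(x)
x₀ = 0.58

x_1 = g(0.580000) = 0.836463
x_2 = g(0.836463) = 0.670093
x_3 = g(0.670093) = 0.783764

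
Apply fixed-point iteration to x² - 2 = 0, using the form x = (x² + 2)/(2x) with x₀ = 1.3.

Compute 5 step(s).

Equation: x² - 2 = 0
Fixed-point form: x = (x² + 2)/(2x)
x₀ = 1.3

x_1 = g(1.300000) = 1.419231
x_2 = g(1.419231) = 1.414222
x_3 = g(1.414222) = 1.414214
x_4 = g(1.414214) = 1.414214
x_5 = g(1.414214) = 1.414214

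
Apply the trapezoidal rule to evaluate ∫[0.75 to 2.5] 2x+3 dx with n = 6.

f(x) = 2x+3
a = 0.75, b = 2.5, n = 6
h = (b - a)/n = 0.291667

Trapezoidal rule: (h/2)[f(x₀) + 2f(x₁) + 2f(x₂) + ... + f(xₙ)]

x_0 = 0.7500, f(x_0) = 4.500000, coefficient = 1
x_1 = 1.0417, f(x_1) = 5.083333, coefficient = 2
x_2 = 1.3333, f(x_2) = 5.666667, coefficient = 2
x_3 = 1.6250, f(x_3) = 6.250000, coefficient = 2
x_4 = 1.9167, f(x_4) = 6.833333, coefficient = 2
x_5 = 2.2083, f(x_5) = 7.416667, coefficient = 2
x_6 = 2.5000, f(x_6) = 8.000000, coefficient = 1

I ≈ (0.291667/2) × 75.000000 = 10.937500
Exact value: 10.937500
Error: 0.000000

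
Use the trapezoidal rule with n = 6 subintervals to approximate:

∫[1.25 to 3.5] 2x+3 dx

f(x) = 2x+3
a = 1.25, b = 3.5, n = 6
h = (b - a)/n = 0.375000

Trapezoidal rule: (h/2)[f(x₀) + 2f(x₁) + 2f(x₂) + ... + f(xₙ)]

x_0 = 1.2500, f(x_0) = 5.500000, coefficient = 1
x_1 = 1.6250, f(x_1) = 6.250000, coefficient = 2
x_2 = 2.0000, f(x_2) = 7.000000, coefficient = 2
x_3 = 2.3750, f(x_3) = 7.750000, coefficient = 2
x_4 = 2.7500, f(x_4) = 8.500000, coefficient = 2
x_5 = 3.1250, f(x_5) = 9.250000, coefficient = 2
x_6 = 3.5000, f(x_6) = 10.000000, coefficient = 1

I ≈ (0.375000/2) × 93.000000 = 17.437500
Exact value: 17.437500
Error: 0.000000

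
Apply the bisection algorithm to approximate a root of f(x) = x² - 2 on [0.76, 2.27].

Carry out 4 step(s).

f(x) = x² - 2
Initial interval: [0.76, 2.27]

Iteration 1:
  c_1 = (0.760000 + 2.270000)/2 = 1.515000
  f(c_1) = f(1.515000) = 0.295225
  f(a) × f(c) < 0, new interval: [0.760000, 1.515000]
Iteration 2:
  c_2 = (0.760000 + 1.515000)/2 = 1.137500
  f(c_2) = f(1.137500) = -0.706094
  f(a) × f(c) ≥ 0, new interval: [1.137500, 1.515000]
Iteration 3:
  c_3 = (1.137500 + 1.515000)/2 = 1.326250
  f(c_3) = f(1.326250) = -0.241061
  f(a) × f(c) ≥ 0, new interval: [1.326250, 1.515000]
Iteration 4:
  c_4 = (1.326250 + 1.515000)/2 = 1.420625
  f(c_4) = f(1.420625) = 0.018175
  f(a) × f(c) < 0, new interval: [1.326250, 1.420625]

After 4 iteration(s), the approximation is c_4 = 1.420625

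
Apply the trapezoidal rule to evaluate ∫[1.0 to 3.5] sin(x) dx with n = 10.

f(x) = sin(x)
a = 1.0, b = 3.5, n = 10
h = (b - a)/n = 0.250000

Trapezoidal rule: (h/2)[f(x₀) + 2f(x₁) + 2f(x₂) + ... + f(xₙ)]

x_0 = 1.0000, f(x_0) = 0.841471, coefficient = 1
x_1 = 1.2500, f(x_1) = 0.948985, coefficient = 2
x_2 = 1.5000, f(x_2) = 0.997495, coefficient = 2
x_3 = 1.7500, f(x_3) = 0.983986, coefficient = 2
x_4 = 2.0000, f(x_4) = 0.909297, coefficient = 2
x_5 = 2.2500, f(x_5) = 0.778073, coefficient = 2
x_6 = 2.5000, f(x_6) = 0.598472, coefficient = 2
x_7 = 2.7500, f(x_7) = 0.381661, coefficient = 2
x_8 = 3.0000, f(x_8) = 0.141120, coefficient = 2
x_9 = 3.2500, f(x_9) = -0.108195, coefficient = 2
x_10 = 3.5000, f(x_10) = -0.350783, coefficient = 1

I ≈ (0.250000/2) × 11.752476 = 1.469060
Exact value: 1.476759
Error: 0.007699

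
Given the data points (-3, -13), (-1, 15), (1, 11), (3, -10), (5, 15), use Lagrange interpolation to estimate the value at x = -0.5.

Lagrange interpolation formula:
P(x) = Σ yᵢ × Lᵢ(x)
where Lᵢ(x) = Π_{j≠i} (x - xⱼ)/(xᵢ - xⱼ)

L_0(-0.5) = (-0.5 - (-1))/(-3 - (-1)) × (-0.5 - 1)/(-3 - 1) × (-0.5 - 3)/(-3 - 3) × (-0.5 - 5)/(-3 - 5) = -0.037598
L_1(-0.5) = (-0.5 - (-3))/(-1 - (-3)) × (-0.5 - 1)/(-1 - 1) × (-0.5 - 3)/(-1 - 3) × (-0.5 - 5)/(-1 - 5) = 0.751953
L_2(-0.5) = (-0.5 - (-3))/(1 - (-3)) × (-0.5 - (-1))/(1 - (-1)) × (-0.5 - 3)/(1 - 3) × (-0.5 - 5)/(1 - 5) = 0.375977
L_3(-0.5) = (-0.5 - (-3))/(3 - (-3)) × (-0.5 - (-1))/(3 - (-1)) × (-0.5 - 1)/(3 - 1) × (-0.5 - 5)/(3 - 5) = -0.107422
L_4(-0.5) = (-0.5 - (-3))/(5 - (-3)) × (-0.5 - (-1))/(5 - (-1)) × (-0.5 - 1)/(5 - 1) × (-0.5 - 3)/(5 - 3) = 0.017090

P(-0.5) = (-13)×L_0(-0.5) + 15×L_1(-0.5) + 11×L_2(-0.5) + (-10)×L_3(-0.5) + 15×L_4(-0.5)
P(-0.5) = 17.234375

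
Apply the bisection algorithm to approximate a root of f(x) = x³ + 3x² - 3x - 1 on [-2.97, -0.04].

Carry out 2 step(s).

f(x) = x³ + 3x² - 3x - 1
Initial interval: [-2.97, -0.04]

Iteration 1:
  c_1 = (-2.970000 + (-0.040000))/2 = -1.505000
  f(c_1) = f(-1.505000) = 6.901212
  f(a) × f(c) ≥ 0, new interval: [-1.505000, -0.040000]
Iteration 2:
  c_2 = (-1.505000 + (-0.040000))/2 = -0.772500
  f(c_2) = f(-0.772500) = 2.646775
  f(a) × f(c) ≥ 0, new interval: [-0.772500, -0.040000]

After 2 iteration(s), the approximation is c_2 = -0.772500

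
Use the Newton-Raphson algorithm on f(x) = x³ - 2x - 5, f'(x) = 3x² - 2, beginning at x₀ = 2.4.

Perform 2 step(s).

f(x) = x³ - 2x - 5
f'(x) = 3x² - 2
x₀ = 2.4

Newton-Raphson formula: x_{n+1} = x_n - f(x_n)/f'(x_n)

Iteration 1:
  f(2.400000) = 4.024000
  f'(2.400000) = 15.280000
  x_1 = 2.400000 - 4.024000/15.280000 = 2.136649
Iteration 2:
  f(2.136649) = 0.481082
  f'(2.136649) = 11.695810
  x_2 = 2.136649 - 0.481082/11.695810 = 2.095516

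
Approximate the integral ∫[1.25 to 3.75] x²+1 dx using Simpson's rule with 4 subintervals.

f(x) = x²+1
a = 1.25, b = 3.75, n = 4
h = (b - a)/n = 0.625000

Simpson's rule: (h/3)[f(x₀) + 4f(x₁) + 2f(x₂) + ... + f(xₙ)]

x_0 = 1.2500, f(x_0) = 2.562500, coefficient = 1
x_1 = 1.8750, f(x_1) = 4.515625, coefficient = 4
x_2 = 2.5000, f(x_2) = 7.250000, coefficient = 2
x_3 = 3.1250, f(x_3) = 10.765625, coefficient = 4
x_4 = 3.7500, f(x_4) = 15.062500, coefficient = 1

I ≈ (0.625000/3) × 93.250000 = 19.427083
Exact value: 19.427083
Error: 0.000000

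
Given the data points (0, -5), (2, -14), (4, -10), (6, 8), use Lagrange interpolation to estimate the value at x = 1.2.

Lagrange interpolation formula:
P(x) = Σ yᵢ × Lᵢ(x)
where Lᵢ(x) = Π_{j≠i} (x - xⱼ)/(xᵢ - xⱼ)

L_0(1.2) = (1.2 - 2)/(0 - 2) × (1.2 - 4)/(0 - 4) × (1.2 - 6)/(0 - 6) = 0.224000
L_1(1.2) = (1.2 - 0)/(2 - 0) × (1.2 - 4)/(2 - 4) × (1.2 - 6)/(2 - 6) = 1.008000
L_2(1.2) = (1.2 - 0)/(4 - 0) × (1.2 - 2)/(4 - 2) × (1.2 - 6)/(4 - 6) = -0.288000
L_3(1.2) = (1.2 - 0)/(6 - 0) × (1.2 - 2)/(6 - 2) × (1.2 - 4)/(6 - 4) = 0.056000

P(1.2) = (-5)×L_0(1.2) + (-14)×L_1(1.2) + (-10)×L_2(1.2) + 8×L_3(1.2)
P(1.2) = -11.904000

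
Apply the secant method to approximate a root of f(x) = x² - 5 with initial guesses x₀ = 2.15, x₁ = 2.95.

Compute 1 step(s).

f(x) = x² - 5
x₀ = 2.15, x₁ = 2.95

Secant formula: x_{n+1} = x_n - f(x_n)(x_n - x_{n-1})/(f(x_n) - f(x_{n-1}))

Iteration 1:
  f(2.150000) = -0.377500
  f(2.950000) = 3.702500
  x_2 = 2.950000 - 3.702500×(2.950000 - 2.150000)/(3.702500 - (-0.377500))
       = 2.224020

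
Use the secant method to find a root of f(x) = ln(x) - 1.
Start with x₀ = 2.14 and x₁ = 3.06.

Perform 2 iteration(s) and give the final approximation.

f(x) = ln(x) - 1
x₀ = 2.14, x₁ = 3.06

Secant formula: x_{n+1} = x_n - f(x_n)(x_n - x_{n-1})/(f(x_n) - f(x_{n-1}))

Iteration 1:
  f(2.140000) = -0.239194
  f(3.060000) = 0.118415
  x_2 = 3.060000 - 0.118415×(3.060000 - 2.140000)/(0.118415 - (-0.239194))
       = 2.755361
Iteration 2:
  f(3.060000) = 0.118415
  f(2.755361) = 0.013548
  x_3 = 2.755361 - 0.013548×(2.755361 - 3.060000)/(0.013548 - 0.118415)
       = 2.716002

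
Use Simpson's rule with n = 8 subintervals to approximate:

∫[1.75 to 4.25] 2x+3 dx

f(x) = 2x+3
a = 1.75, b = 4.25, n = 8
h = (b - a)/n = 0.312500

Simpson's rule: (h/3)[f(x₀) + 4f(x₁) + 2f(x₂) + ... + f(xₙ)]

x_0 = 1.7500, f(x_0) = 6.500000, coefficient = 1
x_1 = 2.0625, f(x_1) = 7.125000, coefficient = 4
x_2 = 2.3750, f(x_2) = 7.750000, coefficient = 2
x_3 = 2.6875, f(x_3) = 8.375000, coefficient = 4
x_4 = 3.0000, f(x_4) = 9.000000, coefficient = 2
x_5 = 3.3125, f(x_5) = 9.625000, coefficient = 4
x_6 = 3.6250, f(x_6) = 10.250000, coefficient = 2
x_7 = 3.9375, f(x_7) = 10.875000, coefficient = 4
x_8 = 4.2500, f(x_8) = 11.500000, coefficient = 1

I ≈ (0.312500/3) × 216.000000 = 22.500000
Exact value: 22.500000
Error: 0.000000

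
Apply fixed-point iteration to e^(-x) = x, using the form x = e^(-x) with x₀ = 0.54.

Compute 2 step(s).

Equation: e^(-x) = x
Fixed-point form: x = e^(-x)
x₀ = 0.54

x_1 = g(0.540000) = 0.582748
x_2 = g(0.582748) = 0.558362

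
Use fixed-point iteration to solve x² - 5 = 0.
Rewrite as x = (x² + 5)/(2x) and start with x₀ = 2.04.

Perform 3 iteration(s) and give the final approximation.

Equation: x² - 5 = 0
Fixed-point form: x = (x² + 5)/(2x)
x₀ = 2.04

x_1 = g(2.040000) = 2.245490
x_2 = g(2.245490) = 2.236088
x_3 = g(2.236088) = 2.236068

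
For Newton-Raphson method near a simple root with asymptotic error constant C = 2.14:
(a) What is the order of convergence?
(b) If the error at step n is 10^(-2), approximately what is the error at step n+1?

(a) Newton-Raphson has quadratic (order 2) convergence near simple roots.
    This means |e_{n+1}| ≈ C|e_n|².

(b) With |e_n| = 10^(-2) and C = 2.14:
    |e_{n+1}| ≈ 2.14 × (10^(-2))² = 2.14 × 10^(-4)

(a) 2 (quadratic); (b) |e_{n+1}| ≈ 2.140e-04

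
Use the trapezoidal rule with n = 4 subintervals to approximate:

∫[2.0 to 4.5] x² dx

f(x) = x²
a = 2.0, b = 4.5, n = 4
h = (b - a)/n = 0.625000

Trapezoidal rule: (h/2)[f(x₀) + 2f(x₁) + 2f(x₂) + ... + f(xₙ)]

x_0 = 2.0000, f(x_0) = 4.000000, coefficient = 1
x_1 = 2.6250, f(x_1) = 6.890625, coefficient = 2
x_2 = 3.2500, f(x_2) = 10.562500, coefficient = 2
x_3 = 3.8750, f(x_3) = 15.015625, coefficient = 2
x_4 = 4.5000, f(x_4) = 20.250000, coefficient = 1

I ≈ (0.625000/2) × 89.187500 = 27.871094
Exact value: 27.708333
Error: 0.162760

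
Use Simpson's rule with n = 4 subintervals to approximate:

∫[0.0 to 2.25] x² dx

f(x) = x²
a = 0.0, b = 2.25, n = 4
h = (b - a)/n = 0.562500

Simpson's rule: (h/3)[f(x₀) + 4f(x₁) + 2f(x₂) + ... + f(xₙ)]

x_0 = 0.0000, f(x_0) = 0.000000, coefficient = 1
x_1 = 0.5625, f(x_1) = 0.316406, coefficient = 4
x_2 = 1.1250, f(x_2) = 1.265625, coefficient = 2
x_3 = 1.6875, f(x_3) = 2.847656, coefficient = 4
x_4 = 2.2500, f(x_4) = 5.062500, coefficient = 1

I ≈ (0.562500/3) × 20.250000 = 3.796875
Exact value: 3.796875
Error: 0.000000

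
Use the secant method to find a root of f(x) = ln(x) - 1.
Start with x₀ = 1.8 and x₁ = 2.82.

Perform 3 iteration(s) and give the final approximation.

f(x) = ln(x) - 1
x₀ = 1.8, x₁ = 2.82

Secant formula: x_{n+1} = x_n - f(x_n)(x_n - x_{n-1})/(f(x_n) - f(x_{n-1}))

Iteration 1:
  f(1.800000) = -0.412213
  f(2.820000) = 0.036737
  x_2 = 2.820000 - 0.036737×(2.820000 - 1.800000)/(0.036737 - (-0.412213))
       = 2.736535
Iteration 2:
  f(2.820000) = 0.036737
  f(2.736535) = 0.006693
  x_3 = 2.736535 - 0.006693×(2.736535 - 2.820000)/(0.006693 - 0.036737)
       = 2.717943
Iteration 3:
  f(2.736535) = 0.006693
  f(2.717943) = -0.000125
  x_4 = 2.717943 - (-0.000125)×(2.717943 - 2.736535)/(-0.000125 - 0.006693)
       = 2.718283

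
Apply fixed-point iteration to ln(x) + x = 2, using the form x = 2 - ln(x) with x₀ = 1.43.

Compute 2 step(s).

Equation: ln(x) + x = 2
Fixed-point form: x = 2 - ln(x)
x₀ = 1.43

x_1 = g(1.430000) = 1.642326
x_2 = g(1.642326) = 1.503887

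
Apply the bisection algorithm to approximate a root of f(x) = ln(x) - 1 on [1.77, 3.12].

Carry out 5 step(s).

f(x) = ln(x) - 1
Initial interval: [1.77, 3.12]

Iteration 1:
  c_1 = (1.770000 + 3.120000)/2 = 2.445000
  f(c_1) = f(2.445000) = -0.105955
  f(a) × f(c) ≥ 0, new interval: [2.445000, 3.120000]
Iteration 2:
  c_2 = (2.445000 + 3.120000)/2 = 2.782500
  f(c_2) = f(2.782500) = 0.023350
  f(a) × f(c) < 0, new interval: [2.445000, 2.782500]
Iteration 3:
  c_3 = (2.445000 + 2.782500)/2 = 2.613750
  f(c_3) = f(2.613750) = -0.039214
  f(a) × f(c) ≥ 0, new interval: [2.613750, 2.782500]
Iteration 4:
  c_4 = (2.613750 + 2.782500)/2 = 2.698125
  f(c_4) = f(2.698125) = -0.007443
  f(a) × f(c) ≥ 0, new interval: [2.698125, 2.782500]
Iteration 5:
  c_5 = (2.698125 + 2.782500)/2 = 2.740312
  f(c_5) = f(2.740312) = 0.008072
  f(a) × f(c) < 0, new interval: [2.698125, 2.740312]

After 5 iteration(s), the approximation is c_5 = 2.740312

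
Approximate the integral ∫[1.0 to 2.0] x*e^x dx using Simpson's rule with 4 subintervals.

f(x) = x*e^x
a = 1.0, b = 2.0, n = 4
h = (b - a)/n = 0.250000

Simpson's rule: (h/3)[f(x₀) + 4f(x₁) + 2f(x₂) + ... + f(xₙ)]

x_0 = 1.0000, f(x_0) = 2.718282, coefficient = 1
x_1 = 1.2500, f(x_1) = 4.362929, coefficient = 4
x_2 = 1.5000, f(x_2) = 6.722534, coefficient = 2
x_3 = 1.7500, f(x_3) = 10.070555, coefficient = 4
x_4 = 2.0000, f(x_4) = 14.778112, coefficient = 1

I ≈ (0.250000/3) × 88.675395 = 7.389616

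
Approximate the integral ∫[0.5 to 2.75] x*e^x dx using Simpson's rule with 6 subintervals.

f(x) = x*e^x
a = 0.5, b = 2.75, n = 6
h = (b - a)/n = 0.375000

Simpson's rule: (h/3)[f(x₀) + 4f(x₁) + 2f(x₂) + ... + f(xₙ)]

x_0 = 0.5000, f(x_0) = 0.824361, coefficient = 1
x_1 = 0.8750, f(x_1) = 2.099016, coefficient = 4
x_2 = 1.2500, f(x_2) = 4.362929, coefficient = 2
x_3 = 1.6250, f(x_3) = 8.252431, coefficient = 4
x_4 = 2.0000, f(x_4) = 14.778112, coefficient = 2
x_5 = 2.3750, f(x_5) = 25.533656, coefficient = 4
x_6 = 2.7500, f(x_6) = 43.017238, coefficient = 1

I ≈ (0.375000/3) × 225.664093 = 28.208012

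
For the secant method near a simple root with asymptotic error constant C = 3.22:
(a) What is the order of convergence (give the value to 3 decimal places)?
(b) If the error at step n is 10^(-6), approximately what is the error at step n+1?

(a) Secant method has superlinear convergence with order φ = (1+√5)/2 ≈ 1.618.
    This means |e_{n+1}| ≈ C|e_n|^1.618.

(b) With |e_n| = 10^(-6) and C = 3.22:
    |e_{n+1}| ≈ 3.22 × (10^(-6))^1.618 = 3.22 × 10^(-9.71)

(a) ≈ 1.618 (golden ratio); (b) |e_{n+1}| ≈ 6.305e-10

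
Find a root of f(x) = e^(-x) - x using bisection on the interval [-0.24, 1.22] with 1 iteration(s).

f(x) = e^(-x) - x
Initial interval: [-0.24, 1.22]

Iteration 1:
  c_1 = (-0.240000 + 1.220000)/2 = 0.490000
  f(c_1) = f(0.490000) = 0.122626
  f(a) × f(c) ≥ 0, new interval: [0.490000, 1.220000]

After 1 iteration(s), the approximation is c_1 = 0.490000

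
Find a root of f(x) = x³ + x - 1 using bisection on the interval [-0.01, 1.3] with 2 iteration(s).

f(x) = x³ + x - 1
Initial interval: [-0.01, 1.3]

Iteration 1:
  c_1 = (-0.010000 + 1.300000)/2 = 0.645000
  f(c_1) = f(0.645000) = -0.086664
  f(a) × f(c) ≥ 0, new interval: [0.645000, 1.300000]
Iteration 2:
  c_2 = (0.645000 + 1.300000)/2 = 0.972500
  f(c_2) = f(0.972500) = 0.892248
  f(a) × f(c) < 0, new interval: [0.645000, 0.972500]

After 2 iteration(s), the approximation is c_2 = 0.972500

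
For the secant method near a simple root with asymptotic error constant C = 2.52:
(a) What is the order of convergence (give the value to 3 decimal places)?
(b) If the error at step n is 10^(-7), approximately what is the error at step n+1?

(a) Secant method has superlinear convergence with order φ = (1+√5)/2 ≈ 1.618.
    This means |e_{n+1}| ≈ C|e_n|^1.618.

(b) With |e_n| = 10^(-7) and C = 2.52:
    |e_{n+1}| ≈ 2.52 × (10^(-7))^1.618 = 2.52 × 10^(-11.33)

(a) ≈ 1.618 (golden ratio); (b) |e_{n+1}| ≈ 1.189e-11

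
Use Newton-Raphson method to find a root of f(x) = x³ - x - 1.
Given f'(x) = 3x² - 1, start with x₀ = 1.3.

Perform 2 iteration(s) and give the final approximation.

f(x) = x³ - x - 1
f'(x) = 3x² - 1
x₀ = 1.3

Newton-Raphson formula: x_{n+1} = x_n - f(x_n)/f'(x_n)

Iteration 1:
  f(1.300000) = -0.103000
  f'(1.300000) = 4.070000
  x_1 = 1.300000 - (-0.103000)/4.070000 = 1.325307
Iteration 2:
  f(1.325307) = 0.002514
  f'(1.325307) = 4.269317
  x_2 = 1.325307 - 0.002514/4.269317 = 1.324718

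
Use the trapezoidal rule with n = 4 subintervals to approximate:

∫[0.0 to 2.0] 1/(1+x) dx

f(x) = 1/(1+x)
a = 0.0, b = 2.0, n = 4
h = (b - a)/n = 0.500000

Trapezoidal rule: (h/2)[f(x₀) + 2f(x₁) + 2f(x₂) + ... + f(xₙ)]

x_0 = 0.0000, f(x_0) = 1.000000, coefficient = 1
x_1 = 0.5000, f(x_1) = 0.666667, coefficient = 2
x_2 = 1.0000, f(x_2) = 0.500000, coefficient = 2
x_3 = 1.5000, f(x_3) = 0.400000, coefficient = 2
x_4 = 2.0000, f(x_4) = 0.333333, coefficient = 1

I ≈ (0.500000/2) × 4.466667 = 1.116667
Exact value: 1.098612
Error: 0.018054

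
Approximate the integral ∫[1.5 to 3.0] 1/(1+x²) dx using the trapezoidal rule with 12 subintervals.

f(x) = 1/(1+x²)
a = 1.5, b = 3.0, n = 12
h = (b - a)/n = 0.125000

Trapezoidal rule: (h/2)[f(x₀) + 2f(x₁) + 2f(x₂) + ... + f(xₙ)]

x_0 = 1.5000, f(x_0) = 0.307692, coefficient = 1
x_1 = 1.6250, f(x_1) = 0.274678, coefficient = 2
x_2 = 1.7500, f(x_2) = 0.246154, coefficient = 2
x_3 = 1.8750, f(x_3) = 0.221453, coefficient = 2
x_4 = 2.0000, f(x_4) = 0.200000, coefficient = 2
x_5 = 2.1250, f(x_5) = 0.181303, coefficient = 2
x_6 = 2.2500, f(x_6) = 0.164948, coefficient = 2
x_7 = 2.3750, f(x_7) = 0.150588, coefficient = 2
x_8 = 2.5000, f(x_8) = 0.137931, coefficient = 2
x_9 = 2.6250, f(x_9) = 0.126733, coefficient = 2
x_10 = 2.7500, f(x_10) = 0.116788, coefficient = 2
x_11 = 2.8750, f(x_11) = 0.107926, coefficient = 2
x_12 = 3.0000, f(x_12) = 0.100000, coefficient = 1

I ≈ (0.125000/2) × 4.264698 = 0.266544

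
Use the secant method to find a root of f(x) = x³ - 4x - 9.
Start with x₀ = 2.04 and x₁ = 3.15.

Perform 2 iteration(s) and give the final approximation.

f(x) = x³ - 4x - 9
x₀ = 2.04, x₁ = 3.15

Secant formula: x_{n+1} = x_n - f(x_n)(x_n - x_{n-1})/(f(x_n) - f(x_{n-1}))

Iteration 1:
  f(2.040000) = -8.670336
  f(3.150000) = 9.655875
  x_2 = 3.150000 - 9.655875×(3.150000 - 2.040000)/(9.655875 - (-8.670336))
       = 2.565153
Iteration 2:
  f(3.150000) = 9.655875
  f(2.565153) = -2.381873
  x_3 = 2.565153 - (-2.381873)×(2.565153 - 3.150000)/(-2.381873 - 9.655875)
       = 2.680875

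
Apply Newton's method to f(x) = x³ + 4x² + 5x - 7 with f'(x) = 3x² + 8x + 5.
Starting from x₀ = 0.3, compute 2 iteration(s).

f(x) = x³ + 4x² + 5x - 7
f'(x) = 3x² + 8x + 5
x₀ = 0.3

Newton-Raphson formula: x_{n+1} = x_n - f(x_n)/f'(x_n)

Iteration 1:
  f(0.300000) = -5.113000
  f'(0.300000) = 7.670000
  x_1 = 0.300000 - (-5.113000)/7.670000 = 0.966623
Iteration 2:
  f(0.966623) = 2.473732
  f'(0.966623) = 15.536067
  x_2 = 0.966623 - 2.473732/15.536067 = 0.807398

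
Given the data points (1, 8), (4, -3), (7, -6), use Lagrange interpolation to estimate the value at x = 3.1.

Lagrange interpolation formula:
P(x) = Σ yᵢ × Lᵢ(x)
where Lᵢ(x) = Π_{j≠i} (x - xⱼ)/(xᵢ - xⱼ)

L_0(3.1) = (3.1 - 4)/(1 - 4) × (3.1 - 7)/(1 - 7) = 0.195000
L_1(3.1) = (3.1 - 1)/(4 - 1) × (3.1 - 7)/(4 - 7) = 0.910000
L_2(3.1) = (3.1 - 1)/(7 - 1) × (3.1 - 4)/(7 - 4) = -0.105000

P(3.1) = 8×L_0(3.1) + (-3)×L_1(3.1) + (-6)×L_2(3.1)
P(3.1) = -0.540000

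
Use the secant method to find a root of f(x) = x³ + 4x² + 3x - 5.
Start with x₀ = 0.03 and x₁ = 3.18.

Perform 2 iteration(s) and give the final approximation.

f(x) = x³ + 4x² + 3x - 5
x₀ = 0.03, x₁ = 3.18

Secant formula: x_{n+1} = x_n - f(x_n)(x_n - x_{n-1})/(f(x_n) - f(x_{n-1}))

Iteration 1:
  f(0.030000) = -4.906373
  f(3.180000) = 77.147032
  x_2 = 3.180000 - 77.147032×(3.180000 - 0.030000)/(77.147032 - (-4.906373))
       = 0.218354
Iteration 2:
  f(3.180000) = 77.147032
  f(0.218354) = -4.143814
  x_3 = 0.218354 - (-4.143814)×(0.218354 - 3.180000)/(-4.143814 - 77.147032)
       = 0.369324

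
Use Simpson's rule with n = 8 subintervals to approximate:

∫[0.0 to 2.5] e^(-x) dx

f(x) = e^(-x)
a = 0.0, b = 2.5, n = 8
h = (b - a)/n = 0.312500

Simpson's rule: (h/3)[f(x₀) + 4f(x₁) + 2f(x₂) + ... + f(xₙ)]

x_0 = 0.0000, f(x_0) = 1.000000, coefficient = 1
x_1 = 0.3125, f(x_1) = 0.731616, coefficient = 4
x_2 = 0.6250, f(x_2) = 0.535261, coefficient = 2
x_3 = 0.9375, f(x_3) = 0.391606, coefficient = 4
x_4 = 1.2500, f(x_4) = 0.286505, coefficient = 2
x_5 = 1.5625, f(x_5) = 0.209611, coefficient = 4
x_6 = 1.8750, f(x_6) = 0.153355, coefficient = 2
x_7 = 2.1875, f(x_7) = 0.112197, coefficient = 4
x_8 = 2.5000, f(x_8) = 0.082085, coefficient = 1

I ≈ (0.312500/3) × 8.812446 = 0.917963
Exact value: 0.917915
Error: 0.000048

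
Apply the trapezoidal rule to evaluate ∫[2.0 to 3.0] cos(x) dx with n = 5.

f(x) = cos(x)
a = 2.0, b = 3.0, n = 5
h = (b - a)/n = 0.200000

Trapezoidal rule: (h/2)[f(x₀) + 2f(x₁) + 2f(x₂) + ... + f(xₙ)]

x_0 = 2.0000, f(x_0) = -0.416147, coefficient = 1
x_1 = 2.2000, f(x_1) = -0.588501, coefficient = 2
x_2 = 2.4000, f(x_2) = -0.737394, coefficient = 2
x_3 = 2.6000, f(x_3) = -0.856889, coefficient = 2
x_4 = 2.8000, f(x_4) = -0.942222, coefficient = 2
x_5 = 3.0000, f(x_5) = -0.989992, coefficient = 1

I ≈ (0.200000/2) × -7.656151 = -0.765615
Exact value: -0.768177
Error: 0.002562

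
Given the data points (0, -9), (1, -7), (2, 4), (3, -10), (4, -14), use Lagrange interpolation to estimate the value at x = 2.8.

Lagrange interpolation formula:
P(x) = Σ yᵢ × Lᵢ(x)
where Lᵢ(x) = Π_{j≠i} (x - xⱼ)/(xᵢ - xⱼ)

L_0(2.8) = (2.8 - 1)/(0 - 1) × (2.8 - 2)/(0 - 2) × (2.8 - 3)/(0 - 3) × (2.8 - 4)/(0 - 4) = 0.014400
L_1(2.8) = (2.8 - 0)/(1 - 0) × (2.8 - 2)/(1 - 2) × (2.8 - 3)/(1 - 3) × (2.8 - 4)/(1 - 4) = -0.089600
L_2(2.8) = (2.8 - 0)/(2 - 0) × (2.8 - 1)/(2 - 1) × (2.8 - 3)/(2 - 3) × (2.8 - 4)/(2 - 4) = 0.302400
L_3(2.8) = (2.8 - 0)/(3 - 0) × (2.8 - 1)/(3 - 1) × (2.8 - 2)/(3 - 2) × (2.8 - 4)/(3 - 4) = 0.806400
L_4(2.8) = (2.8 - 0)/(4 - 0) × (2.8 - 1)/(4 - 1) × (2.8 - 2)/(4 - 2) × (2.8 - 3)/(4 - 3) = -0.033600

P(2.8) = (-9)×L_0(2.8) + (-7)×L_1(2.8) + 4×L_2(2.8) + (-10)×L_3(2.8) + (-14)×L_4(2.8)
P(2.8) = -5.886400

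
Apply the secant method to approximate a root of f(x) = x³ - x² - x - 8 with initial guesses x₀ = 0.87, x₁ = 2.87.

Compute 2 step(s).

f(x) = x³ - x² - x - 8
x₀ = 0.87, x₁ = 2.87

Secant formula: x_{n+1} = x_n - f(x_n)(x_n - x_{n-1})/(f(x_n) - f(x_{n-1}))

Iteration 1:
  f(0.870000) = -8.968397
  f(2.870000) = 4.533003
  x_2 = 2.870000 - 4.533003×(2.870000 - 0.870000)/(4.533003 - (-8.968397))
       = 2.198514
Iteration 2:
  f(2.870000) = 4.533003
  f(2.198514) = -4.405543
  x_3 = 2.198514 - (-4.405543)×(2.198514 - 2.870000)/(-4.405543 - 4.533003)
       = 2.529469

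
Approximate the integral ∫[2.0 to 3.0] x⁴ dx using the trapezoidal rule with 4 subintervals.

f(x) = x⁴
a = 2.0, b = 3.0, n = 4
h = (b - a)/n = 0.250000

Trapezoidal rule: (h/2)[f(x₀) + 2f(x₁) + 2f(x₂) + ... + f(xₙ)]

x_0 = 2.0000, f(x_0) = 16.000000, coefficient = 1
x_1 = 2.2500, f(x_1) = 25.628906, coefficient = 2
x_2 = 2.5000, f(x_2) = 39.062500, coefficient = 2
x_3 = 2.7500, f(x_3) = 57.191406, coefficient = 2
x_4 = 3.0000, f(x_4) = 81.000000, coefficient = 1

I ≈ (0.250000/2) × 340.765625 = 42.595703
Exact value: 42.200000
Error: 0.395703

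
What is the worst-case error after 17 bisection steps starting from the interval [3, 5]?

Bisection error bound: |error| ≤ (b-a)/2^n
|error| ≤ (5 - 3)/2^17 = 2/2^17
|error| ≤ 0.0000152588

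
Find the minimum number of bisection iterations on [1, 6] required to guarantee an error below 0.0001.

We need (b-a)/2^n ≤ 0.0001
(6 - 1)/2^n ≤ 0.0001
5/2^n ≤ 0.0001
2^n ≥ 50000
n ≥ log₂(50000) = 15.61
n ≥ 16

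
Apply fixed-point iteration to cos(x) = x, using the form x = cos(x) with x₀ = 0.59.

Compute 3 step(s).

Equation: cos(x) = x
Fixed-point form: x = cos(x)
x₀ = 0.59

x_1 = g(0.590000) = 0.830941
x_2 = g(0.830941) = 0.674181
x_3 = g(0.674181) = 0.781218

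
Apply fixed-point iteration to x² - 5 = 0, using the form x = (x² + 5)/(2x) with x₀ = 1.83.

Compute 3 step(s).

Equation: x² - 5 = 0
Fixed-point form: x = (x² + 5)/(2x)
x₀ = 1.83

x_1 = g(1.830000) = 2.281120
x_2 = g(2.281120) = 2.236513
x_3 = g(2.236513) = 2.236068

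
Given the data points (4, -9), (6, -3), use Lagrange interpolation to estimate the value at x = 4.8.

Lagrange interpolation formula:
P(x) = Σ yᵢ × Lᵢ(x)
where Lᵢ(x) = Π_{j≠i} (x - xⱼ)/(xᵢ - xⱼ)

L_0(4.8) = (4.8 - 6)/(4 - 6) = 0.600000
L_1(4.8) = (4.8 - 4)/(6 - 4) = 0.400000

P(4.8) = (-9)×L_0(4.8) + (-3)×L_1(4.8)
P(4.8) = -6.600000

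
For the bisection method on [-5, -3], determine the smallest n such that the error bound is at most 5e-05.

We need (b-a)/2^n ≤ 5e-05
(-3 - (-5))/2^n ≤ 5e-05
2/2^n ≤ 5e-05
2^n ≥ 40000
n ≥ log₂(40000) = 15.29
n ≥ 16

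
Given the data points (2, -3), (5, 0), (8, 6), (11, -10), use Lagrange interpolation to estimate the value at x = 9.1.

Lagrange interpolation formula:
P(x) = Σ yᵢ × Lᵢ(x)
where Lᵢ(x) = Π_{j≠i} (x - xⱼ)/(xᵢ - xⱼ)

L_0(9.1) = (9.1 - 5)/(2 - 5) × (9.1 - 8)/(2 - 8) × (9.1 - 11)/(2 - 11) = 0.052895
L_1(9.1) = (9.1 - 2)/(5 - 2) × (9.1 - 8)/(5 - 8) × (9.1 - 11)/(5 - 11) = -0.274796
L_2(9.1) = (9.1 - 2)/(8 - 2) × (9.1 - 5)/(8 - 5) × (9.1 - 11)/(8 - 11) = 1.024241
L_3(9.1) = (9.1 - 2)/(11 - 2) × (9.1 - 5)/(11 - 5) × (9.1 - 8)/(11 - 8) = 0.197660

P(9.1) = (-3)×L_0(9.1) + 0×L_1(9.1) + 6×L_2(9.1) + (-10)×L_3(9.1)
P(9.1) = 4.010154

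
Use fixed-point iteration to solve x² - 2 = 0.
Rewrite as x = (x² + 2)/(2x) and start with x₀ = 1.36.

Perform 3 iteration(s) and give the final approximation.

Equation: x² - 2 = 0
Fixed-point form: x = (x² + 2)/(2x)
x₀ = 1.36

x_1 = g(1.360000) = 1.415294
x_2 = g(1.415294) = 1.414214
x_3 = g(1.414214) = 1.414214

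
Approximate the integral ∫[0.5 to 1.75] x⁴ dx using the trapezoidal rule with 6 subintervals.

f(x) = x⁴
a = 0.5, b = 1.75, n = 6
h = (b - a)/n = 0.208333

Trapezoidal rule: (h/2)[f(x₀) + 2f(x₁) + 2f(x₂) + ... + f(xₙ)]

x_0 = 0.5000, f(x_0) = 0.062500, coefficient = 1
x_1 = 0.7083, f(x_1) = 0.251739, coefficient = 2
x_2 = 0.9167, f(x_2) = 0.706067, coefficient = 2
x_3 = 1.1250, f(x_3) = 1.601807, coefficient = 2
x_4 = 1.3333, f(x_4) = 3.160494, coefficient = 2
x_5 = 1.5417, f(x_5) = 5.648875, coefficient = 2
x_6 = 1.7500, f(x_6) = 9.378906, coefficient = 1

I ≈ (0.208333/2) × 32.179368 = 3.352018
Exact value: 3.276367
Error: 0.075650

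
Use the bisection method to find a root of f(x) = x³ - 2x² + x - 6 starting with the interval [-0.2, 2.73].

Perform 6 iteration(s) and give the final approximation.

f(x) = x³ - 2x² + x - 6
Initial interval: [-0.2, 2.73]

Iteration 1:
  c_1 = (-0.200000 + 2.730000)/2 = 1.265000
  f(c_1) = f(1.265000) = -5.911165
  f(a) × f(c) ≥ 0, new interval: [1.265000, 2.730000]
Iteration 2:
  c_2 = (1.265000 + 2.730000)/2 = 1.997500
  f(c_2) = f(1.997500) = -4.012475
  f(a) × f(c) ≥ 0, new interval: [1.997500, 2.730000]
Iteration 3:
  c_3 = (1.997500 + 2.730000)/2 = 2.363750
  f(c_3) = f(2.363750) = -1.603865
  f(a) × f(c) ≥ 0, new interval: [2.363750, 2.730000]
Iteration 4:
  c_4 = (2.363750 + 2.730000)/2 = 2.546875
  f(c_4) = f(2.546875) = 0.094219
  f(a) × f(c) < 0, new interval: [2.363750, 2.546875]
Iteration 5:
  c_5 = (2.363750 + 2.546875)/2 = 2.455312
  f(c_5) = f(2.455312) = -0.799809
  f(a) × f(c) ≥ 0, new interval: [2.455312, 2.546875]
Iteration 6:
  c_6 = (2.455312 + 2.546875)/2 = 2.501094
  f(c_6) = f(2.501094) = -0.364329
  f(a) × f(c) ≥ 0, new interval: [2.501094, 2.546875]

After 6 iteration(s), the approximation is c_6 = 2.501094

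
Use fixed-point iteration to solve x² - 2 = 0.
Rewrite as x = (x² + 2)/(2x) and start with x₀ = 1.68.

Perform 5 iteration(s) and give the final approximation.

Equation: x² - 2 = 0
Fixed-point form: x = (x² + 2)/(2x)
x₀ = 1.68

x_1 = g(1.680000) = 1.435238
x_2 = g(1.435238) = 1.414368
x_3 = g(1.414368) = 1.414214
x_4 = g(1.414214) = 1.414214
x_5 = g(1.414214) = 1.414214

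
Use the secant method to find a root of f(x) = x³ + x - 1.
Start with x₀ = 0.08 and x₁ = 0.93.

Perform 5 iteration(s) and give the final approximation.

f(x) = x³ + x - 1
x₀ = 0.08, x₁ = 0.93

Secant formula: x_{n+1} = x_n - f(x_n)(x_n - x_{n-1})/(f(x_n) - f(x_{n-1}))

Iteration 1:
  f(0.080000) = -0.919488
  f(0.930000) = 0.734357
  x_2 = 0.930000 - 0.734357×(0.930000 - 0.080000)/(0.734357 - (-0.919488))
       = 0.552574
Iteration 2:
  f(0.930000) = 0.734357
  f(0.552574) = -0.278703
  x_3 = 0.552574 - (-0.278703)×(0.552574 - 0.930000)/(-0.278703 - 0.734357)
       = 0.656408
Iteration 3:
  f(0.552574) = -0.278703
  f(0.656408) = -0.060764
  x_4 = 0.656408 - (-0.060764)×(0.656408 - 0.552574)/(-0.060764 - (-0.278703))
       = 0.685358
Iteration 4:
  f(0.656408) = -0.060764
  f(0.685358) = 0.007282
  x_5 = 0.685358 - 0.007282×(0.685358 - 0.656408)/(0.007282 - (-0.060764))
       = 0.682260
Iteration 5:
  f(0.685358) = 0.007282
  f(0.682260) = -0.000162
  x_6 = 0.682260 - (-0.000162)×(0.682260 - 0.685358)/(-0.000162 - 0.007282)
       = 0.682328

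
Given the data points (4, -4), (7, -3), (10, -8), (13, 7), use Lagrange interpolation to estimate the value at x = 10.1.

Lagrange interpolation formula:
P(x) = Σ yᵢ × Lᵢ(x)
where Lᵢ(x) = Π_{j≠i} (x - xⱼ)/(xᵢ - xⱼ)

L_0(10.1) = (10.1 - 7)/(4 - 7) × (10.1 - 10)/(4 - 10) × (10.1 - 13)/(4 - 13) = 0.005549
L_1(10.1) = (10.1 - 4)/(7 - 4) × (10.1 - 10)/(7 - 10) × (10.1 - 13)/(7 - 13) = -0.032759
L_2(10.1) = (10.1 - 4)/(10 - 4) × (10.1 - 7)/(10 - 7) × (10.1 - 13)/(10 - 13) = 1.015537
L_3(10.1) = (10.1 - 4)/(13 - 4) × (10.1 - 7)/(13 - 7) × (10.1 - 10)/(13 - 10) = 0.011673

P(10.1) = (-4)×L_0(10.1) + (-3)×L_1(10.1) + (-8)×L_2(10.1) + 7×L_3(10.1)
P(10.1) = -7.966506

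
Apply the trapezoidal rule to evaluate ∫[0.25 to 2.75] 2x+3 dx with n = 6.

f(x) = 2x+3
a = 0.25, b = 2.75, n = 6
h = (b - a)/n = 0.416667

Trapezoidal rule: (h/2)[f(x₀) + 2f(x₁) + 2f(x₂) + ... + f(xₙ)]

x_0 = 0.2500, f(x_0) = 3.500000, coefficient = 1
x_1 = 0.6667, f(x_1) = 4.333333, coefficient = 2
x_2 = 1.0833, f(x_2) = 5.166667, coefficient = 2
x_3 = 1.5000, f(x_3) = 6.000000, coefficient = 2
x_4 = 1.9167, f(x_4) = 6.833333, coefficient = 2
x_5 = 2.3333, f(x_5) = 7.666667, coefficient = 2
x_6 = 2.7500, f(x_6) = 8.500000, coefficient = 1

I ≈ (0.416667/2) × 72.000000 = 15.000000
Exact value: 15.000000
Error: 0.000000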